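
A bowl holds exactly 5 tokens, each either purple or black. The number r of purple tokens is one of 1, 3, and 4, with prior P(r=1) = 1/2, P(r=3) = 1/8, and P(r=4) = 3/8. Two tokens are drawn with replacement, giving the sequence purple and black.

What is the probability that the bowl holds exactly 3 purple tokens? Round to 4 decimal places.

0.1765

The likelihood of the observed sequence under each hypothesis: P(data | r = 1) = (1/5)(4/5) = 4/25; P(data | r = 3) = (3/5)(2/5) = 6/25; P(data | r = 4) = (4/5)(1/5) = 4/25.
Multiplying each by its prior: 1/2 · 4/25 = 2/25, 1/8 · 6/25 = 3/100, 3/8 · 4/25 = 3/50; summing to 17/100.
Hence P(r = 3 | data) = (3/100) / (17/100) = 3/17.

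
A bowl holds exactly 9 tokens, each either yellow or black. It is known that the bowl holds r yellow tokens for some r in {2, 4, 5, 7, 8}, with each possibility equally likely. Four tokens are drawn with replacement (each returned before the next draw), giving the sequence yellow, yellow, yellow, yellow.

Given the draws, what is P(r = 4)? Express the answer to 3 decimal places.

For each hypothesis, P(data | H) works out to: P(data | r = 2) = (2/9)(2/9)(2/9)(2/9) = 0.0024387; P(data | r = 4) = (4/9)(4/9)(4/9)(4/9) = 0.039018; P(data | r = 5) = (5/9)(5/9)(5/9)(5/9) = 0.09526; P(data | r = 7) = (7/9)(7/9)(7/9)(7/9) = 0.36595; P(data | r = 8) = (8/9)(8/9)(8/9)(8/9) = 0.6243.
Multiplying each by its prior: 1/5 · 0.0024387 = 0.00048773, 1/5 · 0.039018 = 0.0078037, 1/5 · 0.09526 = 0.019052, 1/5 · 0.36595 = 0.07319, 1/5 · 0.6243 = 0.12486; with total 0.22539.
So P(r = 4 | data) = (0.0078037) / (0.22539) = 0.034623.

0.035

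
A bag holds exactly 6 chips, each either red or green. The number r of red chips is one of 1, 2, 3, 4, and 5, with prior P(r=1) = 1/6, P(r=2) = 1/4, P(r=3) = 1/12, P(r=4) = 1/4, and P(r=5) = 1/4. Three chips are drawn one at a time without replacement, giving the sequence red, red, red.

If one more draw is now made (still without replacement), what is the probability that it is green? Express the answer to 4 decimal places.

0.4419

For each hypothesis, P(data | H) works out to: P(data | r = 1) = (1/6)(0/5) = 0; P(data | r = 2) = (2/6)(1/5)(0/4) = 0; P(data | r = 3) = (3/6)(2/5)(1/4) = 1/20; P(data | r = 4) = (4/6)(3/5)(2/4) = 1/5; P(data | r = 5) = (5/6)(4/5)(3/4) = 1/2.
Weighting by the prior gives 1/6 · 0 = 0, 1/4 · 0 = 0, 1/12 · 1/20 = 1/240, 1/4 · 1/5 = 1/20, 1/4 · 1/2 = 1/8; summing to 43/240.
Normalising, the posterior is P(r = 1 | data) = 0, P(r = 2 | data) = 0, P(r = 3 | data) = 1/43, P(r = 4 | data) = 12/43, P(r = 5 | data) = 30/43.
The predictive probability is P(green next | data) = (1)(1/43) + (2/3)(12/43) + (1/3)(30/43) = 19/43.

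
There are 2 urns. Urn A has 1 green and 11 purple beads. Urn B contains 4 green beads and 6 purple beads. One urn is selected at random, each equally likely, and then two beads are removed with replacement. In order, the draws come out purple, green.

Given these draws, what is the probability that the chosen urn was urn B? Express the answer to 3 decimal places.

Compute the likelihood of the observed sequence for each case: P(data | urn A) = (11/12)(1/12) = 0.076389; P(data | urn B) = (6/10)(4/10) = 0.24.
Multiplying each by its prior: 1/2 · 0.076389 = 0.038194, 1/2 · 0.24 = 0.12; with total 0.15819.
Therefore the posterior P(urn B | data) = (0.12) / (0.15819) = 0.75856.

0.759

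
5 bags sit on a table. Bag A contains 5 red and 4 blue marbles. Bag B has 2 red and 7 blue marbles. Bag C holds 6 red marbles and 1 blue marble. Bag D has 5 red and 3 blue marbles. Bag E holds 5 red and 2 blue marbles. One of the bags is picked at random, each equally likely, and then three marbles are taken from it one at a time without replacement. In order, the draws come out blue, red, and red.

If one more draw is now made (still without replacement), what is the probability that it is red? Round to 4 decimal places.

0.6761

The likelihood of the observed sequence under each hypothesis: P(data | bag A) = (4/9)(5/8)(4/7) = 10/63; P(data | bag B) = (7/9)(2/8)(1/7) = 1/36; P(data | bag C) = (1/7)(6/6)(5/5) = 1/7; P(data | bag D) = (3/8)(5/7)(4/6) = 5/28; P(data | bag E) = (2/7)(5/6)(4/5) = 4/21.
Weighting by the prior gives 1/5 · 10/63 = 2/63, 1/5 · 1/36 = 1/180, 1/5 · 1/7 = 1/35, 1/5 · 5/28 = 1/28, 1/5 · 4/21 = 4/105; these sum to 44/315.
The posterior is then P(bag A | data) = 5/22, P(bag B | data) = 7/176, P(bag C | data) = 9/44, P(bag D | data) = 45/176, P(bag E | data) = 3/11.
So P(red next | data) = Σ P(red next | H) P(H | data) = (1/2)(5/22) + (0)(7/176) + (1)(9/44) + (3/5)(45/176) + (3/4)(3/11) = 119/176.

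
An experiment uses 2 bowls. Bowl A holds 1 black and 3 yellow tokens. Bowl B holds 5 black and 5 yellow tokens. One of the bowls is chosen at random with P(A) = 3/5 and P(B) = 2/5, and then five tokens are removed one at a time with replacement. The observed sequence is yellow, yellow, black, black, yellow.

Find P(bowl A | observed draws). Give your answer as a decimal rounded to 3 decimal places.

For each hypothesis, P(data | H) works out to: P(data | bowl A) = (3/4)(3/4)(1/4)(1/4)(3/4) = 0.026367; P(data | bowl B) = (5/10)(5/10)(5/10)(5/10)(5/10) = 0.03125.
Multiplying each by its prior: 3/5 · 0.026367 = 0.01582, 2/5 · 0.03125 = 0.0125; summing to 0.02832.
So P(bowl A | data) = (0.01582) / (0.02832) = 0.55862.

0.559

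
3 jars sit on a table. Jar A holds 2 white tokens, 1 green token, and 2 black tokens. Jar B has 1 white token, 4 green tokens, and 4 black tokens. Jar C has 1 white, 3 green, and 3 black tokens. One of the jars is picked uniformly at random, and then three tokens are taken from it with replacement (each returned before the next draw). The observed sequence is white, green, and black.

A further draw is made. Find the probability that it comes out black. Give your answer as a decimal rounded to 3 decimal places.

For each hypothesis, P(data | H) works out to: P(data | jar A) = (2/5)(1/5)(2/5) = 0.032; P(data | jar B) = (1/9)(4/9)(4/9) = 0.021948; P(data | jar C) = (1/7)(3/7)(3/7) = 0.026239.
Multiplying each by its prior: 1/3 · 0.032 = 0.010667, 1/3 · 0.021948 = 0.007316, 1/3 · 0.026239 = 0.0087464; with total 0.026729.
The posterior is then P(jar A | data) = 0.39907, P(jar B | data) = 0.27371, P(jar C | data) = 0.32722.
The predictive probability is P(black next | data) = (2/5)(0.39907) + (4/9)(0.27371) + (3/7)(0.32722) = 0.42151.

0.422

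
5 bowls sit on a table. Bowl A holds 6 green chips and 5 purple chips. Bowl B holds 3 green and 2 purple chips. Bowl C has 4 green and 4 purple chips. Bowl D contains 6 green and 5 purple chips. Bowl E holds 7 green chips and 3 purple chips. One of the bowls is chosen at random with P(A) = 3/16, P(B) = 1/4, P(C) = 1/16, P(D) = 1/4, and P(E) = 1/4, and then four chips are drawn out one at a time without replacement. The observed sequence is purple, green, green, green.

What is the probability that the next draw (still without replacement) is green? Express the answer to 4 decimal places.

0.3865

Compute the likelihood of the observed sequence for each case: P(data | bowl A) = (5/11)(6/10)(5/9)(4/8) = 0.075758; P(data | bowl B) = (2/5)(3/4)(2/3)(1/2) = 0.1; P(data | bowl C) = (4/8)(4/7)(3/6)(2/5) = 0.057143; P(data | bowl D) = (5/11)(6/10)(5/9)(4/8) = 0.075758; P(data | bowl E) = (3/10)(7/9)(6/8)(5/7) = 0.125.
Weighting by the prior gives 3/16 · 0.075758 = 0.014205, 1/4 · 0.1 = 0.025, 1/16 · 0.057143 = 0.0035714, 1/4 · 0.075758 = 0.018939, 1/4 · 0.125 = 0.03125; summing to 0.092965.
Dividing through by the total gives posterior P(bowl A | data) = 0.15279, P(bowl B | data) = 0.26892, P(bowl C | data) = 0.038417, P(bowl D | data) = 0.20373, P(bowl E | data) = 0.33615.
Averaging over the posterior, P(green next | data) = (3/7)(0.15279) + (0)(0.26892) + (1/4)(0.038417) + (3/7)(0.20373) + (2/3)(0.33615) = 0.3865.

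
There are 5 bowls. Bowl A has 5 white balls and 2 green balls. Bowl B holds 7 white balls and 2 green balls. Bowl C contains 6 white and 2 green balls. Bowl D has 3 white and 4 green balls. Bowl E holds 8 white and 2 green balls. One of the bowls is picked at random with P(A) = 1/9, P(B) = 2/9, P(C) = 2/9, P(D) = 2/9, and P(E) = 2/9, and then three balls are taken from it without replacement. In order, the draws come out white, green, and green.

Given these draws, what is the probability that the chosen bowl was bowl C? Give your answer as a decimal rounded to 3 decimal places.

Compute the likelihood of the observed sequence for each case: P(data | bowl A) = (5/7)(2/6)(1/5) = 1/21; P(data | bowl B) = (7/9)(2/8)(1/7) = 1/36; P(data | bowl C) = (6/8)(2/7)(1/6) = 1/28; P(data | bowl D) = (3/7)(4/6)(3/5) = 6/35; P(data | bowl E) = (8/10)(2/9)(1/8) = 1/45.
Multiplying each by its prior: 1/9 · 1/21 = 1/189, 2/9 · 1/36 = 1/162, 2/9 · 1/28 = 1/126, 2/9 · 6/35 = 4/105, 2/9 · 1/45 = 2/405; these sum to 59/945.
Therefore the posterior P(bowl C | data) = (1/126) / (59/945) = 15/118.

0.127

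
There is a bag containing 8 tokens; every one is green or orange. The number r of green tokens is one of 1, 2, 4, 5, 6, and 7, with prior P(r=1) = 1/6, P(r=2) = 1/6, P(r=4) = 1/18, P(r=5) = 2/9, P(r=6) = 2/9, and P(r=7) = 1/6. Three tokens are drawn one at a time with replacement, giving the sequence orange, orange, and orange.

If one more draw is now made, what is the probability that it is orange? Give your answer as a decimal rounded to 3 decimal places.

0.779

Compute the likelihood of the observed sequence for each case: P(data | r = 1) = (7/8)(7/8)(7/8) = 0.66992; P(data | r = 2) = (6/8)(6/8)(6/8) = 0.42188; P(data | r = 4) = (4/8)(4/8)(4/8) = 0.125; P(data | r = 5) = (3/8)(3/8)(3/8) = 0.052734; P(data | r = 6) = (2/8)(2/8)(2/8) = 0.015625; P(data | r = 7) = (1/8)(1/8)(1/8) = 0.0019531.
Multiplying each by its prior: 1/6 · 0.66992 = 0.11165, 1/6 · 0.42188 = 0.070312, 1/18 · 0.125 = 0.0069444, 2/9 · 0.052734 = 0.011719, 2/9 · 0.015625 = 0.0034722, 1/6 · 0.0019531 = 0.00032552; with total 0.20443.
Normalising, the posterior is P(r = 1 | data) = 0.54618, P(r = 2 | data) = 0.34395, P(r = 4 | data) = 0.03397, P(r = 5 | data) = 0.057325, P(r = 6 | data) = 0.016985, P(r = 7 | data) = 0.0015924.
So P(orange next | data) = Σ P(orange next | H) P(H | data) = (7/8)(0.54618) + (3/4)(0.34395) + (1/2)(0.03397) + (3/8)(0.057325) + (1/4)(0.016985) + (1/8)(0.0015924) = 0.7788.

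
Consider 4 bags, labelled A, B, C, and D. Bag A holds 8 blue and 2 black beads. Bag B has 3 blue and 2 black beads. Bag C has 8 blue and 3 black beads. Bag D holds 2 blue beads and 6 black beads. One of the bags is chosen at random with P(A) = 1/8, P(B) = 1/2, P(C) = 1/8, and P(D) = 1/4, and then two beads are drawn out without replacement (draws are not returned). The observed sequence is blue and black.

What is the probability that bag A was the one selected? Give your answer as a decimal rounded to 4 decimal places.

The likelihood of the observed sequence under each hypothesis: P(data | bag A) = (8/10)(2/9) = 0.17778; P(data | bag B) = (3/5)(2/4) = 0.3; P(data | bag C) = (8/11)(3/10) = 0.21818; P(data | bag D) = (2/8)(6/7) = 0.21429.
Multiplying each by its prior: 1/8 · 0.17778 = 0.022222, 1/2 · 0.3 = 0.15, 1/8 · 0.21818 = 0.027273, 1/4 · 0.21429 = 0.053571; with total 0.25307.
Hence P(bag A | data) = (0.022222) / (0.25307) = 0.087812.

0.0878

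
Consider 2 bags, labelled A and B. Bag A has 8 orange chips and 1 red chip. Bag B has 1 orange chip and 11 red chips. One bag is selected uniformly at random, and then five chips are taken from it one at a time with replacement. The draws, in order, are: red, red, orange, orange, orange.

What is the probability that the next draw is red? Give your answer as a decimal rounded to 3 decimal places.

0.154

The likelihood of the observed sequence under each hypothesis: P(data | bag A) = (1/9)(1/9)(8/9)(8/9)(8/9) = 0.0086708; P(data | bag B) = (11/12)(11/12)(1/12)(1/12)(1/12) = 0.00048627.
The prior-weighted likelihoods are 1/2 · 0.0086708 = 0.0043354, 1/2 · 0.00048627 = 0.00024314; these sum to 0.0045785.
Dividing through by the total gives posterior P(bag A | data) = 0.9469, P(bag B | data) = 0.053104.
Averaging over the posterior, P(red next | data) = (1/9)(0.9469) + (11/12)(0.053104) = 0.15389.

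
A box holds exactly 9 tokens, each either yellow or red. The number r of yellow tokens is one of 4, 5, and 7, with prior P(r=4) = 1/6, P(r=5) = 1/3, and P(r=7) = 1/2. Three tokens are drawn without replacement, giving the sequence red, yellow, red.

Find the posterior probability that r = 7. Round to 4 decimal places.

For each hypothesis, P(data | H) works out to: P(data | r = 4) = (5/9)(4/8)(4/7) = 0.15873; P(data | r = 5) = (4/9)(5/8)(3/7) = 0.11905; P(data | r = 7) = (2/9)(7/8)(1/7) = 0.027778.
Multiplying each by its prior: 1/6 · 0.15873 = 0.026455, 1/3 · 0.11905 = 0.039683, 1/2 · 0.027778 = 0.013889; summing to 0.080026.
So P(r = 7 | data) = (0.013889) / (0.080026) = 0.17355.

0.1736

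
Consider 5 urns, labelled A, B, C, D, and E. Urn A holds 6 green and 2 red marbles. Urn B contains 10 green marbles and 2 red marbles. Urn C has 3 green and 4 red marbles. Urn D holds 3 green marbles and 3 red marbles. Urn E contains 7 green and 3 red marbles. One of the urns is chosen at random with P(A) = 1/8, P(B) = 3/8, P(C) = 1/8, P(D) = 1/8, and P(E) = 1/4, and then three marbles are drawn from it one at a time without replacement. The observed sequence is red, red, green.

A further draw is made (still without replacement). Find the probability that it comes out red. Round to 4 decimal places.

The likelihood of the observed sequence under each hypothesis: P(data | urn A) = (2/8)(1/7)(6/6) = 0.035714; P(data | urn B) = (2/12)(1/11)(10/10) = 0.015152; P(data | urn C) = (4/7)(3/6)(3/5) = 0.17143; P(data | urn D) = (3/6)(2/5)(3/4) = 0.15; P(data | urn E) = (3/10)(2/9)(7/8) = 0.058333.
Multiplying each by its prior: 1/8 · 0.035714 = 0.0044643, 3/8 · 0.015152 = 0.0056818, 1/8 · 0.17143 = 0.021429, 1/8 · 0.15 = 0.01875, 1/4 · 0.058333 = 0.014583; summing to 0.064908.
The posterior is then P(urn A | data) = 0.068779, P(urn B | data) = 0.087536, P(urn C | data) = 0.33014, P(urn D | data) = 0.28887, P(urn E | data) = 0.22468.
So P(red next | data) = Σ P(red next | H) P(H | data) = (0)(0.068779) + (0)(0.087536) + (1/2)(0.33014) + (1/3)(0.28887) + (1/7)(0.22468) = 0.29346.

0.2935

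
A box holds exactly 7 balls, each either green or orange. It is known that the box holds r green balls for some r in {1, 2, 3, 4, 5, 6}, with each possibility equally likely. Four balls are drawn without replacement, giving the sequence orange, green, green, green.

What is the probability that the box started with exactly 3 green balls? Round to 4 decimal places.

Compute the likelihood of the observed sequence for each case: P(data | r = 1) = (6/7)(1/6)(0/5) = 0; P(data | r = 2) = (5/7)(2/6)(1/5)(0/4) = 0; P(data | r = 3) = (4/7)(3/6)(2/5)(1/4) = 1/35; P(data | r = 4) = (3/7)(4/6)(3/5)(2/4) = 3/35; P(data | r = 5) = (2/7)(5/6)(4/5)(3/4) = 1/7; P(data | r = 6) = (1/7)(6/6)(5/5)(4/4) = 1/7.
Multiplying each by its prior: 1/6 · 0 = 0, 1/6 · 0 = 0, 1/6 · 1/35 = 1/210, 1/6 · 3/35 = 1/70, 1/6 · 1/7 = 1/42, 1/6 · 1/7 = 1/42; summing to 1/15.
Hence P(r = 3 | data) = (1/210) / (1/15) = 1/14.

0.0714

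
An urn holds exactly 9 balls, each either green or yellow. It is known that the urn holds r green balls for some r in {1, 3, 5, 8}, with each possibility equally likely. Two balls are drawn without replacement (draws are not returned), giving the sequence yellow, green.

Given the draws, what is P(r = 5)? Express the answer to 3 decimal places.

0.370

For each hypothesis, P(data | H) works out to: P(data | r = 1) = (8/9)(1/8) = 1/9; P(data | r = 3) = (6/9)(3/8) = 1/4; P(data | r = 5) = (4/9)(5/8) = 5/18; P(data | r = 8) = (1/9)(8/8) = 1/9.
The prior-weighted likelihoods are 1/4 · 1/9 = 1/36, 1/4 · 1/4 = 1/16, 1/4 · 5/18 = 5/72, 1/4 · 1/9 = 1/36; summing to 3/16.
By Bayes' rule, P(r = 5 | data) = (5/72) / (3/16) = 10/27.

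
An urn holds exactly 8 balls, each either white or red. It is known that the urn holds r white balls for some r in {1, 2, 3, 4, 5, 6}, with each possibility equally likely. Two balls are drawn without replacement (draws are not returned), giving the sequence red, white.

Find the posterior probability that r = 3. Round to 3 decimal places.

0.195

Under each hypothesis, the probability of the observed sequence is: P(data | r = 1) = (7/8)(1/7) = 1/8; P(data | r = 2) = (6/8)(2/7) = 3/14; P(data | r = 3) = (5/8)(3/7) = 15/56; P(data | r = 4) = (4/8)(4/7) = 2/7; P(data | r = 5) = (3/8)(5/7) = 15/56; P(data | r = 6) = (2/8)(6/7) = 3/14.
Weighting by the prior gives 1/6 · 1/8 = 1/48, 1/6 · 3/14 = 1/28, 1/6 · 15/56 = 5/112, 1/6 · 2/7 = 1/21, 1/6 · 15/56 = 5/112, 1/6 · 3/14 = 1/28; these sum to 11/48.
Hence P(r = 3 | data) = (5/112) / (11/48) = 15/77.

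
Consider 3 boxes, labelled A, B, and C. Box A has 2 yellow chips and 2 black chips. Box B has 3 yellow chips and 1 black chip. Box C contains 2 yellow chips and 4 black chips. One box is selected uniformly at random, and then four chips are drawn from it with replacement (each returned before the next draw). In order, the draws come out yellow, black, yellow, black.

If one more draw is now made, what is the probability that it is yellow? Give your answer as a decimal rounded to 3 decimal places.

0.504

For each hypothesis, P(data | H) works out to: P(data | box A) = (2/4)(2/4)(2/4)(2/4) = 0.0625; P(data | box B) = (3/4)(1/4)(3/4)(1/4) = 0.035156; P(data | box C) = (2/6)(4/6)(2/6)(4/6) = 0.049383.
The prior-weighted likelihoods are 1/3 · 0.0625 = 0.020833, 1/3 · 0.035156 = 0.011719, 1/3 · 0.049383 = 0.016461; summing to 0.049013.
Normalising, the posterior is P(box A | data) = 0.42506, P(box B | data) = 0.23909, P(box C | data) = 0.33585.
So P(yellow next | data) = Σ P(yellow next | H) P(H | data) = (1/2)(0.42506) + (3/4)(0.23909) + (1/3)(0.33585) = 0.5038.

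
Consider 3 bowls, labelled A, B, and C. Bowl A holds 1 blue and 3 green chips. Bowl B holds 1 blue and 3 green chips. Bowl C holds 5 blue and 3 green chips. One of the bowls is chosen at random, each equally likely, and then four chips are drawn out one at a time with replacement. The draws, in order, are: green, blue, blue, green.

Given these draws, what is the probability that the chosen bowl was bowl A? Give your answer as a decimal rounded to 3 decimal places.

For each hypothesis, P(data | H) works out to: P(data | bowl A) = (3/4)(1/4)(1/4)(3/4) = 0.035156; P(data | bowl B) = (3/4)(1/4)(1/4)(3/4) = 0.035156; P(data | bowl C) = (3/8)(5/8)(5/8)(3/8) = 0.054932.
Multiplying each by its prior: 1/3 · 0.035156 = 0.011719, 1/3 · 0.035156 = 0.011719, 1/3 · 0.054932 = 0.018311; these sum to 0.041748.
Therefore the posterior P(bowl A | data) = (0.011719) / (0.041748) = 0.2807.

0.281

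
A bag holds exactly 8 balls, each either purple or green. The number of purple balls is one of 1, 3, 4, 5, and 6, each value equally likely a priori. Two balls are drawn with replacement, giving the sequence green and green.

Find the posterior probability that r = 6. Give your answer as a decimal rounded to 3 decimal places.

0.039

Compute the likelihood of the observed sequence for each case: P(data | r = 1) = (7/8)(7/8) = 49/64; P(data | r = 3) = (5/8)(5/8) = 25/64; P(data | r = 4) = (4/8)(4/8) = 1/4; P(data | r = 5) = (3/8)(3/8) = 9/64; P(data | r = 6) = (2/8)(2/8) = 1/16.
Weighting by the prior gives 1/5 · 49/64 = 49/320, 1/5 · 25/64 = 5/64, 1/5 · 1/4 = 1/20, 1/5 · 9/64 = 9/320, 1/5 · 1/16 = 1/80; summing to 103/320.
So P(r = 6 | data) = (1/80) / (103/320) = 4/103.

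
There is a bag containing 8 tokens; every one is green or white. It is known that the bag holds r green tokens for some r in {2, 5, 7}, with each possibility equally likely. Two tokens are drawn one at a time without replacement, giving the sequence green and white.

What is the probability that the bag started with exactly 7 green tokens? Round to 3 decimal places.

For each hypothesis, P(data | H) works out to: P(data | r = 2) = (2/8)(6/7) = 3/14; P(data | r = 5) = (5/8)(3/7) = 15/56; P(data | r = 7) = (7/8)(1/7) = 1/8.
Weighting by the prior gives 1/3 · 3/14 = 1/14, 1/3 · 15/56 = 5/56, 1/3 · 1/8 = 1/24; these sum to 17/84.
Therefore the posterior P(r = 7 | data) = (1/24) / (17/84) = 7/34.

0.206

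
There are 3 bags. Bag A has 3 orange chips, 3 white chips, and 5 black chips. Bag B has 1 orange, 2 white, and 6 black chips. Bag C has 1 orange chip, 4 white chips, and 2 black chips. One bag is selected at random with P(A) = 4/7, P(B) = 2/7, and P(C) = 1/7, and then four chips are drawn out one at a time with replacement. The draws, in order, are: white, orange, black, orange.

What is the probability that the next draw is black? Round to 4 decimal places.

The likelihood of the observed sequence under each hypothesis: P(data | bag A) = (3/11)(3/11)(5/11)(3/11) = 0.0092207; P(data | bag B) = (2/9)(1/9)(6/9)(1/9) = 0.001829; P(data | bag C) = (4/7)(1/7)(2/7)(1/7) = 0.0033319.
The prior-weighted likelihoods are 4/7 · 0.0092207 = 0.005269, 2/7 · 0.001829 = 0.00052257, 1/7 · 0.0033319 = 0.00047599; these sum to 0.0062675.
Dividing through by the total gives posterior P(bag A | data) = 0.84068, P(bag B | data) = 0.083377, P(bag C | data) = 0.075946.
Averaging over the posterior, P(black next | data) = (5/11)(0.84068) + (2/3)(0.083377) + (2/7)(0.075946) = 0.45941.

0.4594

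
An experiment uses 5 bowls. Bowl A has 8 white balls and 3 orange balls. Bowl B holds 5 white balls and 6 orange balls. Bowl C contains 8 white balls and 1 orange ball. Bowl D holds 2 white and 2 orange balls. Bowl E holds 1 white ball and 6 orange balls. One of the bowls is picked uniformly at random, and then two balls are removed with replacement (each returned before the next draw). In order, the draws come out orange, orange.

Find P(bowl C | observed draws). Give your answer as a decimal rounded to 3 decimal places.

The likelihood of the observed sequence under each hypothesis: P(data | bowl A) = (3/11)(3/11) = 0.07438; P(data | bowl B) = (6/11)(6/11) = 0.29752; P(data | bowl C) = (1/9)(1/9) = 0.012346; P(data | bowl D) = (2/4)(2/4) = 0.25; P(data | bowl E) = (6/7)(6/7) = 0.73469.
Multiplying each by its prior: 1/5 · 0.07438 = 0.014876, 1/5 · 0.29752 = 0.059504, 1/5 · 0.012346 = 0.0024691, 1/5 · 0.25 = 0.05, 1/5 · 0.73469 = 0.14694; these sum to 0.27379.
Therefore the posterior P(bowl C | data) = (0.0024691) / (0.27379) = 0.0090184.

0.009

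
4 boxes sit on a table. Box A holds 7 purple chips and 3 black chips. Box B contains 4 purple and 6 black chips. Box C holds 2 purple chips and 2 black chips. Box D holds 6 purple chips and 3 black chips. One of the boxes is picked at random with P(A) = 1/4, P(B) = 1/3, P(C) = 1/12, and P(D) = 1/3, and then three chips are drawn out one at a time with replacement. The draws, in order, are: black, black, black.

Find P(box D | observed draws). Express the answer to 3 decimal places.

0.122

Under each hypothesis, the probability of the observed sequence is: P(data | box A) = (3/10)(3/10)(3/10) = 0.027; P(data | box B) = (6/10)(6/10)(6/10) = 0.216; P(data | box C) = (2/4)(2/4)(2/4) = 0.125; P(data | box D) = (3/9)(3/9)(3/9) = 0.037037.
Weighting by the prior gives 1/4 · 0.027 = 0.00675, 1/3 · 0.216 = 0.072, 1/12 · 0.125 = 0.010417, 1/3 · 0.037037 = 0.012346; with total 0.10151.
So P(box D | data) = (0.012346) / (0.10151) = 0.12162.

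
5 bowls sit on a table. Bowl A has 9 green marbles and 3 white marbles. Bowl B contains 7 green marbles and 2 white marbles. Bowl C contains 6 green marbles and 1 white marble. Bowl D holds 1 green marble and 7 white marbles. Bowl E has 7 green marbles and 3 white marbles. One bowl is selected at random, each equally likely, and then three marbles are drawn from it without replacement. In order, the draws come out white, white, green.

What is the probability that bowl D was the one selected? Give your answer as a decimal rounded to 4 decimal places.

0.4960

For each hypothesis, P(data | H) works out to: P(data | bowl A) = (3/12)(2/11)(9/10) = 0.040909; P(data | bowl B) = (2/9)(1/8)(7/7) = 0.027778; P(data | bowl C) = (1/7)(0/6) = 0; P(data | bowl D) = (7/8)(6/7)(1/6) = 0.125; P(data | bowl E) = (3/10)(2/9)(7/8) = 0.058333.
The prior-weighted likelihoods are 1/5 · 0.040909 = 0.0081818, 1/5 · 0.027778 = 0.0055556, 1/5 · 0 = 0, 1/5 · 0.125 = 0.025, 1/5 · 0.058333 = 0.011667; these sum to 0.050404.
Therefore the posterior P(bowl D | data) = (0.025) / (0.050404) = 0.49599.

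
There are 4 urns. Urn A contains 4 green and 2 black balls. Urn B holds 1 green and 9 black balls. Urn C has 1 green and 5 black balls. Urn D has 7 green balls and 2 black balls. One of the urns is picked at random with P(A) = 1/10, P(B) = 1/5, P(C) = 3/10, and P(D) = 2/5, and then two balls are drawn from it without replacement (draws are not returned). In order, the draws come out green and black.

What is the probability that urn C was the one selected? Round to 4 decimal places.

Under each hypothesis, the probability of the observed sequence is: P(data | urn A) = (4/6)(2/5) = 4/15; P(data | urn B) = (1/10)(9/9) = 1/10; P(data | urn C) = (1/6)(5/5) = 1/6; P(data | urn D) = (7/9)(2/8) = 7/36.
The prior-weighted likelihoods are 1/10 · 4/15 = 2/75, 1/5 · 1/10 = 1/50, 3/10 · 1/6 = 1/20, 2/5 · 7/36 = 7/90; with total 157/900.
Hence P(urn C | data) = (1/20) / (157/900) = 45/157.

0.2866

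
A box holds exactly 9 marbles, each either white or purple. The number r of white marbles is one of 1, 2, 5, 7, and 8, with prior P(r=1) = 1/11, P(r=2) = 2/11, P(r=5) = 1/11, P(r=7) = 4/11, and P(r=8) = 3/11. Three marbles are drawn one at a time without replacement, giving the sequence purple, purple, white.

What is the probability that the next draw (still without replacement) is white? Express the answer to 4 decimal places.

0.3647

Under each hypothesis, the probability of the observed sequence is: P(data | r = 1) = (8/9)(7/8)(1/7) = 0.11111; P(data | r = 2) = (7/9)(6/8)(2/7) = 0.16667; P(data | r = 5) = (4/9)(3/8)(5/7) = 0.11905; P(data | r = 7) = (2/9)(1/8)(7/7) = 0.027778; P(data | r = 8) = (1/9)(0/8) = 0.
Weighting by the prior gives 1/11 · 0.11111 = 0.010101, 2/11 · 0.16667 = 0.030303, 1/11 · 0.11905 = 0.010823, 4/11 · 0.027778 = 0.010101, 3/11 · 0 = 0; summing to 0.061328.
The posterior is then P(r = 1 | data) = 0.16471, P(r = 2 | data) = 0.49412, P(r = 5 | data) = 0.17647, P(r = 7 | data) = 0.16471, P(r = 8 | data) = 0.
The predictive probability is P(white next | data) = (0)(0.16471) + (1/6)(0.49412) + (2/3)(0.17647) + (1)(0.16471) = 0.36471.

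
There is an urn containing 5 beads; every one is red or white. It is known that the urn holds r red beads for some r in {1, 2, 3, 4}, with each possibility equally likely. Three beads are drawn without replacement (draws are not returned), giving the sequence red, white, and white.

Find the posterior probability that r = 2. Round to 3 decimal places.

The likelihood of the observed sequence under each hypothesis: P(data | r = 1) = (1/5)(4/4)(3/3) = 1/5; P(data | r = 2) = (2/5)(3/4)(2/3) = 1/5; P(data | r = 3) = (3/5)(2/4)(1/3) = 1/10; P(data | r = 4) = (4/5)(1/4)(0/3) = 0.
The prior-weighted likelihoods are 1/4 · 1/5 = 1/20, 1/4 · 1/5 = 1/20, 1/4 · 1/10 = 1/40, 1/4 · 0 = 0; summing to 1/8.
So P(r = 2 | data) = (1/20) / (1/8) = 2/5.

0.400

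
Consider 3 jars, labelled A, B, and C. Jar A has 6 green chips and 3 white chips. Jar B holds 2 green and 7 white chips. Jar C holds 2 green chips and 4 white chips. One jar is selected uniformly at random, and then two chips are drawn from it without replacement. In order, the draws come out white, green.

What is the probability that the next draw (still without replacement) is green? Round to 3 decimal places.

0.384

For each hypothesis, P(data | H) works out to: P(data | jar A) = (3/9)(6/8) = 1/4; P(data | jar B) = (7/9)(2/8) = 7/36; P(data | jar C) = (4/6)(2/5) = 4/15.
Multiplying each by its prior: 1/3 · 1/4 = 1/12, 1/3 · 7/36 = 7/108, 1/3 · 4/15 = 4/45; with total 32/135.
Normalising, the posterior is P(jar A | data) = 45/128, P(jar B | data) = 35/128, P(jar C | data) = 3/8.
So P(green next | data) = Σ P(green next | H) P(H | data) = (5/7)(45/128) + (1/7)(35/128) + (1/4)(3/8) = 43/112.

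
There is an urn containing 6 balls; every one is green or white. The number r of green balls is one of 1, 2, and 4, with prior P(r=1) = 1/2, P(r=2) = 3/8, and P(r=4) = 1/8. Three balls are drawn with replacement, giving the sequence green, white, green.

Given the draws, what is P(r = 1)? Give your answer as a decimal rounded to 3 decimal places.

0.200

The likelihood of the observed sequence under each hypothesis: P(data | r = 1) = (1/6)(5/6)(1/6) = 5/216; P(data | r = 2) = (2/6)(4/6)(2/6) = 2/27; P(data | r = 4) = (4/6)(2/6)(4/6) = 4/27.
The prior-weighted likelihoods are 1/2 · 5/216 = 5/432, 3/8 · 2/27 = 1/36, 1/8 · 4/27 = 1/54; summing to 25/432.
By Bayes' rule, P(r = 1 | data) = (5/432) / (25/432) = 1/5.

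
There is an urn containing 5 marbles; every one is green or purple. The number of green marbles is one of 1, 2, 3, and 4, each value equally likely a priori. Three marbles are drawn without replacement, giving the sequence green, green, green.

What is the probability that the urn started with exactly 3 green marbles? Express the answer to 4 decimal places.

The likelihood of the observed sequence under each hypothesis: P(data | r = 1) = (1/5)(0/4) = 0; P(data | r = 2) = (2/5)(1/4)(0/3) = 0; P(data | r = 3) = (3/5)(2/4)(1/3) = 1/10; P(data | r = 4) = (4/5)(3/4)(2/3) = 2/5.
The prior-weighted likelihoods are 1/4 · 0 = 0, 1/4 · 0 = 0, 1/4 · 1/10 = 1/40, 1/4 · 2/5 = 1/10; summing to 1/8.
Hence P(r = 3 | data) = (1/40) / (1/8) = 1/5.

0.2000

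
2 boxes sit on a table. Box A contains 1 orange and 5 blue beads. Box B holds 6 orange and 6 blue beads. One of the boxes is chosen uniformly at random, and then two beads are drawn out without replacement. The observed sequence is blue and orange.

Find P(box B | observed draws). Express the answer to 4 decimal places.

0.6207

The likelihood of the observed sequence under each hypothesis: P(data | box A) = (5/6)(1/5) = 1/6; P(data | box B) = (6/12)(6/11) = 3/11.
Weighting by the prior gives 1/2 · 1/6 = 1/12, 1/2 · 3/11 = 3/22; with total 29/132.
By Bayes' rule, P(box B | data) = (3/22) / (29/132) = 18/29.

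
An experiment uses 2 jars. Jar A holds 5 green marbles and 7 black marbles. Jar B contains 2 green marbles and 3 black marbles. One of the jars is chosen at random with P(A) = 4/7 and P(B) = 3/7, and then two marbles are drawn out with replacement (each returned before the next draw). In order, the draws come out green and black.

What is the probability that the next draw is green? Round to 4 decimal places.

Under each hypothesis, the probability of the observed sequence is: P(data | jar A) = (5/12)(7/12) = 0.24306; P(data | jar B) = (2/5)(3/5) = 0.24.
Multiplying each by its prior: 4/7 · 0.24306 = 0.13889, 3/7 · 0.24 = 0.10286; summing to 0.24175.
The posterior is then P(jar A | data) = 0.57452, P(jar B | data) = 0.42548.
Averaging over the posterior, P(green next | data) = (5/12)(0.57452) + (2/5)(0.42548) = 0.40958.

0.4096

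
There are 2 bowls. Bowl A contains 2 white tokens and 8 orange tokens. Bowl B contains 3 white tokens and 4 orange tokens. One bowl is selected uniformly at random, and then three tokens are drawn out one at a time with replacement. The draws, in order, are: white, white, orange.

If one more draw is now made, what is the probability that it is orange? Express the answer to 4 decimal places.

0.6248

For each hypothesis, P(data | H) works out to: P(data | bowl A) = (2/10)(2/10)(8/10) = 0.032; P(data | bowl B) = (3/7)(3/7)(4/7) = 0.10496.
The prior-weighted likelihoods are 1/2 · 0.032 = 0.016, 1/2 · 0.10496 = 0.052478; these sum to 0.068478.
Dividing through by the total gives posterior P(bowl A | data) = 0.23365, P(bowl B | data) = 0.76635.
So P(orange next | data) = Σ P(orange next | H) P(H | data) = (4/5)(0.23365) + (4/7)(0.76635) = 0.62483.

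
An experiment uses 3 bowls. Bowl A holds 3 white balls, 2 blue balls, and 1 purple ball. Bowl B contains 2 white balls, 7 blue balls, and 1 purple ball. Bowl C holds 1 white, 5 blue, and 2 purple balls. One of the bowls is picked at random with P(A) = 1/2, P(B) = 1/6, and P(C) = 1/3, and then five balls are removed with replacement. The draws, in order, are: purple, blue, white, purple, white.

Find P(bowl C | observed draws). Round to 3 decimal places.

0.145

Compute the likelihood of the observed sequence for each case: P(data | bowl A) = (1/6)(2/6)(3/6)(1/6)(3/6) = 0.0023148; P(data | bowl B) = (1/10)(7/10)(2/10)(1/10)(2/10) = 0.00028; P(data | bowl C) = (2/8)(5/8)(1/8)(2/8)(1/8) = 0.00061035.
The prior-weighted likelihoods are 1/2 · 0.0023148 = 0.0011574, 1/6 · 0.00028 = 4.6667e-05, 1/3 · 0.00061035 = 0.00020345; with total 0.0014075.
Hence P(bowl C | data) = (0.00020345) / (0.0014075) = 0.14454.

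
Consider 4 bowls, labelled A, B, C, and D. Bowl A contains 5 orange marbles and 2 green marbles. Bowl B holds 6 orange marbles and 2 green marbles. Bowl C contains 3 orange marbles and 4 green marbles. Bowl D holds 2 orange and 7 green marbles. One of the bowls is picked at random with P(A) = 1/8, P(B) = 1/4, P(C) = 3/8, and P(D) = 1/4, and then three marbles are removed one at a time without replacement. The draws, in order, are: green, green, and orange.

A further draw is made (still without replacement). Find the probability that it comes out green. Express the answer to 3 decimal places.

Under each hypothesis, the probability of the observed sequence is: P(data | bowl A) = (2/7)(1/6)(5/5) = 1/21; P(data | bowl B) = (2/8)(1/7)(6/6) = 1/28; P(data | bowl C) = (4/7)(3/6)(3/5) = 6/35; P(data | bowl D) = (7/9)(6/8)(2/7) = 1/6.
The prior-weighted likelihoods are 1/8 · 1/21 = 1/168, 1/4 · 1/28 = 1/112, 3/8 · 6/35 = 9/140, 1/4 · 1/6 = 1/24; these sum to 29/240.
The posterior is then P(bowl A | data) = 10/203, P(bowl B | data) = 15/203, P(bowl C | data) = 108/203, P(bowl D | data) = 10/29.
The predictive probability is P(green next | data) = (0)(10/203) + (0)(15/203) + (1/2)(108/203) + (5/6)(10/29) = 337/609.

0.553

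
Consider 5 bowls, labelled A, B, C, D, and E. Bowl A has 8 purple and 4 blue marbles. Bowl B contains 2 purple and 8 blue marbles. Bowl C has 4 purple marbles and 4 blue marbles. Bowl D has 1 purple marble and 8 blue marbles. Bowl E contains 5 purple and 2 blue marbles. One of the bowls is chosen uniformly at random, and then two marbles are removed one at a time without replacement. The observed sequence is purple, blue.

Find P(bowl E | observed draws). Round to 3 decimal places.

The likelihood of the observed sequence under each hypothesis: P(data | bowl A) = (8/12)(4/11) = 0.24242; P(data | bowl B) = (2/10)(8/9) = 0.17778; P(data | bowl C) = (4/8)(4/7) = 0.28571; P(data | bowl D) = (1/9)(8/8) = 0.11111; P(data | bowl E) = (5/7)(2/6) = 0.2381.
Multiplying each by its prior: 1/5 · 0.24242 = 0.048485, 1/5 · 0.17778 = 0.035556, 1/5 · 0.28571 = 0.057143, 1/5 · 0.11111 = 0.022222, 1/5 · 0.2381 = 0.047619; summing to 0.21102.
Hence P(bowl E | data) = (0.047619) / (0.21102) = 0.22566.

0.226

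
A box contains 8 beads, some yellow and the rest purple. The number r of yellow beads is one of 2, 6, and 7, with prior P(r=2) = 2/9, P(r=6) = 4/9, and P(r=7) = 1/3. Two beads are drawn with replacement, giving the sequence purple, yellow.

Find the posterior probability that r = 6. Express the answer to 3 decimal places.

0.516

Under each hypothesis, the probability of the observed sequence is: P(data | r = 2) = (6/8)(2/8) = 3/16; P(data | r = 6) = (2/8)(6/8) = 3/16; P(data | r = 7) = (1/8)(7/8) = 7/64.
The prior-weighted likelihoods are 2/9 · 3/16 = 1/24, 4/9 · 3/16 = 1/12, 1/3 · 7/64 = 7/192; with total 31/192.
By Bayes' rule, P(r = 6 | data) = (1/12) / (31/192) = 16/31.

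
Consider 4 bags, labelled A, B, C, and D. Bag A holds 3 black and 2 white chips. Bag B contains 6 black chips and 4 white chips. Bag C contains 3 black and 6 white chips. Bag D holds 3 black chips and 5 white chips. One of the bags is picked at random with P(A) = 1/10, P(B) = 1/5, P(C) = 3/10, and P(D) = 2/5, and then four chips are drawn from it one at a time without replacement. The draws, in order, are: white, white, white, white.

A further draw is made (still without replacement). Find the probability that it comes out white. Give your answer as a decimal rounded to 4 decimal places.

0.3285

For each hypothesis, P(data | H) works out to: P(data | bag A) = (2/5)(1/4)(0/3) = 0; P(data | bag B) = (4/10)(3/9)(2/8)(1/7) = 0.0047619; P(data | bag C) = (6/9)(5/8)(4/7)(3/6) = 0.11905; P(data | bag D) = (5/8)(4/7)(3/6)(2/5) = 0.071429.
Weighting by the prior gives 1/10 · 0 = 0, 1/5 · 0.0047619 = 0.00095238, 3/10 · 0.11905 = 0.035714, 2/5 · 0.071429 = 0.028571; with total 0.065238.
The posterior is then P(bag A | data) = 0, P(bag B | data) = 0.014599, P(bag C | data) = 0.54745, P(bag D | data) = 0.43796.
The predictive probability is P(white next | data) = (0)(0.014599) + (2/5)(0.54745) + (1/4)(0.43796) = 0.32847.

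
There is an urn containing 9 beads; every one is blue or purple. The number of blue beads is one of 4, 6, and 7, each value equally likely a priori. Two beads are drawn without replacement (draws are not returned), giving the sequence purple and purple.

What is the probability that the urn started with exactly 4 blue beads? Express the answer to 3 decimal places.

0.714

Under each hypothesis, the probability of the observed sequence is: P(data | r = 4) = (5/9)(4/8) = 5/18; P(data | r = 6) = (3/9)(2/8) = 1/12; P(data | r = 7) = (2/9)(1/8) = 1/36.
Multiplying each by its prior: 1/3 · 5/18 = 5/54, 1/3 · 1/12 = 1/36, 1/3 · 1/36 = 1/108; summing to 7/54.
Therefore the posterior P(r = 4 | data) = (5/54) / (7/54) = 5/7.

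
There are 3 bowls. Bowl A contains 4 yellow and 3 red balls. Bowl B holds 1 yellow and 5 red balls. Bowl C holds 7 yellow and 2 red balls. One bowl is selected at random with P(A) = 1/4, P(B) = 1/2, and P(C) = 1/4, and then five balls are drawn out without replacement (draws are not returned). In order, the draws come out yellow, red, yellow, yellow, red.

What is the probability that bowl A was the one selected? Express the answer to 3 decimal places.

The likelihood of the observed sequence under each hypothesis: P(data | bowl A) = (4/7)(3/6)(3/5)(2/4)(2/3) = 0.057143; P(data | bowl B) = (1/6)(5/5)(0/4) = 0; P(data | bowl C) = (7/9)(2/8)(6/7)(5/6)(1/5) = 0.027778.
The prior-weighted likelihoods are 1/4 · 0.057143 = 0.014286, 1/2 · 0 = 0, 1/4 · 0.027778 = 0.0069444; summing to 0.02123.
Therefore the posterior P(bowl A | data) = (0.014286) / (0.02123) = 0.6729.

0.673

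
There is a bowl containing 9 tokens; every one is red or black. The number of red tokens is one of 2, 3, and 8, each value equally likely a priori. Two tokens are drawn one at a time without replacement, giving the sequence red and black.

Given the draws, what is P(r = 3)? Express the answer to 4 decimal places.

0.4500

Compute the likelihood of the observed sequence for each case: P(data | r = 2) = (2/9)(7/8) = 7/36; P(data | r = 3) = (3/9)(6/8) = 1/4; P(data | r = 8) = (8/9)(1/8) = 1/9.
The prior-weighted likelihoods are 1/3 · 7/36 = 7/108, 1/3 · 1/4 = 1/12, 1/3 · 1/9 = 1/27; these sum to 5/27.
Therefore the posterior P(r = 3 | data) = (1/12) / (5/27) = 9/20.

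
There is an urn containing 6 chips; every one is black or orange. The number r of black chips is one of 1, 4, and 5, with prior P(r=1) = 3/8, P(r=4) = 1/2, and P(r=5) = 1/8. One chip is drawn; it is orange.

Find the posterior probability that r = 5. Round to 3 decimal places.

The likelihood of this draw under each hypothesis: P(data | r = 1) = (5/6) = 5/6; P(data | r = 4) = (2/6) = 1/3; P(data | r = 5) = (1/6) = 1/6.
Weighting by the prior gives 3/8 · 5/6 = 5/16, 1/2 · 1/3 = 1/6, 1/8 · 1/6 = 1/48; with total 1/2.
Therefore the posterior P(r = 5 | data) = (1/48) / (1/2) = 1/24.

0.042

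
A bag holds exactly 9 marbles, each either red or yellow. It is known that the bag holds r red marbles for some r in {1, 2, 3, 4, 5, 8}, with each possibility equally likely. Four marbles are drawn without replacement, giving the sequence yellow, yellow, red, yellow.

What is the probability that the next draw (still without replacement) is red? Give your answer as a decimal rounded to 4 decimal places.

The likelihood of the observed sequence under each hypothesis: P(data | r = 1) = (8/9)(7/8)(1/7)(6/6) = 1/9; P(data | r = 2) = (7/9)(6/8)(2/7)(5/6) = 5/36; P(data | r = 3) = (6/9)(5/8)(3/7)(4/6) = 5/42; P(data | r = 4) = (5/9)(4/8)(4/7)(3/6) = 5/63; P(data | r = 5) = (4/9)(3/8)(5/7)(2/6) = 5/126; P(data | r = 8) = (1/9)(0/8) = 0.
Multiplying each by its prior: 1/6 · 1/9 = 1/54, 1/6 · 5/36 = 5/216, 1/6 · 5/42 = 5/252, 1/6 · 5/63 = 5/378, 1/6 · 5/126 = 5/756, 1/6 · 0 = 0; these sum to 41/504.
Dividing through by the total gives posterior P(r = 1 | data) = 28/123, P(r = 2 | data) = 35/123, P(r = 3 | data) = 10/41, P(r = 4 | data) = 20/123, P(r = 5 | data) = 10/123, P(r = 8 | data) = 0.
The predictive probability is P(red next | data) = (0)(28/123) + (1/5)(35/123) + (2/5)(10/41) + (3/5)(20/123) + (4/5)(10/123) = 13/41.

0.3171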